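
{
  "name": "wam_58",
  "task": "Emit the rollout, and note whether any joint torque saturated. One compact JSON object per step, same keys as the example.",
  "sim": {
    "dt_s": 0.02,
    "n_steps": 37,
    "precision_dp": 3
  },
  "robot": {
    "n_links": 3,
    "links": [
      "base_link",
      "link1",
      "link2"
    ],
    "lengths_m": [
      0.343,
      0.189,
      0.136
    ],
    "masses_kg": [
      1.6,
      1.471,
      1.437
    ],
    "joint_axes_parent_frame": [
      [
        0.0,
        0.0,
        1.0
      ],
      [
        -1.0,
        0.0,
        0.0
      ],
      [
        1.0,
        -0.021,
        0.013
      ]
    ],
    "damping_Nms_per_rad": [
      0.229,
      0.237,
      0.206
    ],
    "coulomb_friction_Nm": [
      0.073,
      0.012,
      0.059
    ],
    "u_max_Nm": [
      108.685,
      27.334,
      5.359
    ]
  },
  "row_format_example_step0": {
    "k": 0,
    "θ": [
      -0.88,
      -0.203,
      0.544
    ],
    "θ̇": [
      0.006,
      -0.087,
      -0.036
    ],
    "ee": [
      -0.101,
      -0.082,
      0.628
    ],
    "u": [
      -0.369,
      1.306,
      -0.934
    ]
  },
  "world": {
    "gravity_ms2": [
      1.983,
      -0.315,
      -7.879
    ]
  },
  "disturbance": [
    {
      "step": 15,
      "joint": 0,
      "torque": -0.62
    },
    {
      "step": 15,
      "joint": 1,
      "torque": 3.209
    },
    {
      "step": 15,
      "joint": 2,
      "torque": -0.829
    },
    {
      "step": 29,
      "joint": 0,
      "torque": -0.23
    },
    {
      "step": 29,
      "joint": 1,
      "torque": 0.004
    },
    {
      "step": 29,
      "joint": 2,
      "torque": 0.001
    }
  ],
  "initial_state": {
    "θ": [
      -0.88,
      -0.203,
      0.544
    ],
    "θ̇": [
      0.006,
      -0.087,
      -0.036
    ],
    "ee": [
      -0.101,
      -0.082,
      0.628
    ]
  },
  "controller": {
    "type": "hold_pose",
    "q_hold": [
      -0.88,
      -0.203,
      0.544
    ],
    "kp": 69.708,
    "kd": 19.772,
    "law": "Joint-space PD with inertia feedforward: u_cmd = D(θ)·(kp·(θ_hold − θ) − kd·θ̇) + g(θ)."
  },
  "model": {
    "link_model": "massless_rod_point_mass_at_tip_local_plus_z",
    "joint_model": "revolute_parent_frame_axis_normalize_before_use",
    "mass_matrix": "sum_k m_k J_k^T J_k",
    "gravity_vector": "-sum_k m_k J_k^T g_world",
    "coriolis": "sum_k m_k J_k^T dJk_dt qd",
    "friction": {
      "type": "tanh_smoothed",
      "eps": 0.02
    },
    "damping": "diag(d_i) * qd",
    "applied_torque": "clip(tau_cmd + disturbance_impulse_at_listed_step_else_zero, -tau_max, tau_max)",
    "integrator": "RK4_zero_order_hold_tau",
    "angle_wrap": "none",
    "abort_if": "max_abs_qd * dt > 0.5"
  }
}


{"k":1,"\u03b8":[-0.88,-0.204,0.544],"\u03b8\u0307":[0.003,-0.048,-0.012],"ee":[-0.102,-0.082,0.628],"u":[-0.368,1.206,-0.908]}
{"k":2,"\u03b8":[-0.88,-0.205,0.544],"\u03b8\u0307":[0.002,-0.028,-0.013],"ee":[-0.102,-0.083,0.628],"u":[-0.368,1.141,-0.888]}
{"k":3,"\u03b8":[-0.88,-0.205,0.545],"\u03b8\u0307":[0.001,-0.016,-0.016],"ee":[-0.102,-0.083,0.628],"u":[-0.367,1.098,-0.875]}
{"k":4,"\u03b8":[-0.88,-0.205,0.545],"\u03b8\u0307":[-0.001,-0.009,-0.019],"ee":[-0.102,-0.083,0.628],"u":[-0.366,1.071,-0.867]}
{"k":5,"\u03b8":[-0.88,-0.205,0.545],"\u03b8\u0307":[-0.003,-0.005,-0.021],"ee":[-0.102,-0.083,0.628],"u":[-0.365,1.054,-0.861]}
{"k":6,"\u03b8":[-0.88,-0.205,0.545],"\u03b8\u0307":[-0.004,-0.003,-0.022],"ee":[-0.102,-0.083,0.628],"u":[-0.365,1.043,-0.858]}
{"k":7,"\u03b8":[-0.88,-0.205,0.545],"\u03b8\u0307":[-0.004,-0.002,-0.023],"ee":[-0.102,-0.083,0.628],"u":[-0.365,1.036,-0.856]}
{"k":8,"\u03b8":[-0.88,-0.205,0.545],"\u03b8\u0307":[-0.004,-0.001,-0.023],"ee":[-0.102,-0.083,0.628],"u":[-0.365,1.031,-0.855]}
{"k":9,"\u03b8":[-0.88,-0.205,0.546],"\u03b8\u0307":[-0.004,-0.001,-0.024],"ee":[-0.102,-0.083,0.628],"u":[-0.365,1.028,-0.854]}
{"k":10,"\u03b8":[-0.88,-0.204,0.546],"\u03b8\u0307":[-0.004,-0.001,-0.024],"ee":[-0.102,-0.083,0.628],"u":[-0.365,1.025,-0.853]}
{"k":11,"\u03b8":[-0.88,-0.204,0.546],"\u03b8\u0307":[-0.004,-0.001,-0.024],"ee":[-0.102,-0.083,0.628],"u":[-0.365,1.024,-0.853]}
{"k":12,"\u03b8":[-0.88,-0.204,0.546],"\u03b8\u0307":[-0.004,-0.002,-0.024],"ee":[-0.102,-0.083,0.628],"u":[-0.364,1.022,-0.853]}
{"k":13,"\u03b8":[-0.88,-0.204,0.546],"\u03b8\u0307":[-0.004,-0.002,-0.024],"ee":[-0.102,-0.083,0.628],"u":[-0.364,1.021,-0.853]}
{"k":14,"\u03b8":[-0.88,-0.204,0.546],"\u03b8\u0307":[-0.004,-0.002,-0.024],"ee":[-0.102,-0.082,0.628],"u":[-0.364,1.021,-0.853]}
{"k":15,"\u03b8":[-0.88,-0.204,0.546],"\u03b8\u0307":[-0.004,-0.003,-0.024],"ee":[-0.102,-0.082,0.628],"u":[-0.984,4.229,-1.682]}
{"k":16,"\u03b8":[-0.884,-0.2,0.548],"\u03b8\u0307":[-0.384,0.375,0.151],"ee":[-0.101,-0.081,0.628],"u":[-0.15,-0.298,-0.496]}
{"k":17,"\u03b8":[-0.889,-0.194,0.549],"\u03b8\u0307":[-0.134,0.192,0.005],"ee":[-0.101,-0.08,0.629],"u":[-0.267,0.133,-0.602]}
{"k":18,"\u03b8":[-0.89,-0.191,0.548],"\u03b8\u0307":[-0.01,0.1,-0.006],"ee":[-0.1,-0.079,0.629],"u":[-0.326,0.417,-0.685]}
{"k":19,"\u03b8":[-0.89,-0.19,0.549],"\u03b8\u0307":[0.005,0.04,-0.015],"ee":[-0.1,-0.079,0.629],"u":[-0.333,0.608,-0.741]}
{"k":20,"\u03b8":[-0.89,-0.189,0.549],"\u03b8\u0307":[0.003,0.001,-0.027],"ee":[-0.1,-0.079,0.629],"u":[-0.332,0.732,-0.777]}
{"k":21,"\u03b8":[-0.89,-0.189,0.549],"\u03b8\u0307":[0.001,-0.019,-0.026],"ee":[-0.1,-0.079,0.629],"u":[-0.331,0.812,-0.801]}
{"k":22,"\u03b8":[-0.89,-0.19,0.549],"\u03b8\u0307":[0.001,-0.03,-0.022],"ee":[-0.1,-0.079,0.629],"u":[-0.332,0.863,-0.817]}
{"k":23,"\u03b8":[-0.89,-0.19,0.549],"\u03b8\u0307":[0.001,-0.035,-0.02],"ee":[-0.1,-0.079,0.629],"u":[-0.333,0.897,-0.828]}
{"k":24,"\u03b8":[-0.89,-0.191,0.549],"\u03b8\u0307":[0.001,-0.038,-0.019],"ee":[-0.1,-0.079,0.629],"u":[-0.334,0.92,-0.835]}
{"k":25,"\u03b8":[-0.889,-0.191,0.549],"\u03b8\u0307":[0.001,-0.039,-0.019],"ee":[-0.1,-0.079,0.629],"u":[-0.335,0.936,-0.84]}
{"k":26,"\u03b8":[-0.889,-0.192,0.55],"\u03b8\u0307":[0.001,-0.038,-0.019],"ee":[-0.1,-0.08,0.629],"u":[-0.335,0.947,-0.843]}
{"k":27,"\u03b8":[-0.889,-0.193,0.55],"\u03b8\u0307":[0.001,-0.037,-0.019],"ee":[-0.1,-0.08,0.629],"u":[-0.336,0.955,-0.845]}
{"k":28,"\u03b8":[-0.889,-0.193,0.55],"\u03b8\u0307":[0.001,-0.036,-0.02],"ee":[-0.1,-0.08,0.629],"u":[-0.337,0.961,-0.847]}
{"k":29,"\u03b8":[-0.889,-0.194,0.55],"\u03b8\u0307":[0.001,-0.035,-0.02],"ee":[-0.1,-0.08,0.629],"u":[-0.568,0.97,-0.847]}
{"k":30,"\u03b8":[-0.89,-0.194,0.55],"\u03b8\u0307":[-0.108,-0.032,-0.019],"ee":[-0.101,-0.08,0.628],"u":[-0.28,0.966,-0.85]}
{"k":31,"\u03b8":[-0.891,-0.195,0.55],"\u03b8\u0307":[-0.003,-0.031,-0.02],"ee":[-0.101,-0.08,0.628],"u":[-0.332,0.969,-0.85]}
{"k":32,"\u03b8":[-0.891,-0.195,0.551],"\u03b8\u0307":[0.004,-0.03,-0.022],"ee":[-0.101,-0.08,0.628],"u":[-0.337,0.972,-0.85]}
{"k":33,"\u03b8":[-0.891,-0.195,0.551],"\u03b8\u0307":[0.003,-0.028,-0.023],"ee":[-0.101,-0.08,0.628],"u":[-0.336,0.974,-0.851]}
{"k":34,"\u03b8":[-0.891,-0.196,0.551],"\u03b8\u0307":[0.002,-0.027,-0.023],"ee":[-0.101,-0.08,0.628],"u":[-0.337,0.976,-0.852]}
{"k":35,"\u03b8":[-0.891,-0.196,0.551],"\u03b8\u0307":[0.002,-0.026,-0.024],"ee":[-0.101,-0.08,0.628],"u":[-0.337,0.978,-0.852]}
{"k":36,"\u03b8":[-0.891,-0.196,0.551],"\u03b8\u0307":[0.002,-0.024,-0.024],"ee":[-0.101,-0.08,0.628],"u":[-0.338,0.98,-0.853]}
{"k":37,"\u03b8":[-0.89,-0.197,0.551],"\u03b8\u0307":[0.002,-0.023,-0.025],"ee":[-0.101,-0.08,0.628]}
{"summary": "any joint saturated: no"}


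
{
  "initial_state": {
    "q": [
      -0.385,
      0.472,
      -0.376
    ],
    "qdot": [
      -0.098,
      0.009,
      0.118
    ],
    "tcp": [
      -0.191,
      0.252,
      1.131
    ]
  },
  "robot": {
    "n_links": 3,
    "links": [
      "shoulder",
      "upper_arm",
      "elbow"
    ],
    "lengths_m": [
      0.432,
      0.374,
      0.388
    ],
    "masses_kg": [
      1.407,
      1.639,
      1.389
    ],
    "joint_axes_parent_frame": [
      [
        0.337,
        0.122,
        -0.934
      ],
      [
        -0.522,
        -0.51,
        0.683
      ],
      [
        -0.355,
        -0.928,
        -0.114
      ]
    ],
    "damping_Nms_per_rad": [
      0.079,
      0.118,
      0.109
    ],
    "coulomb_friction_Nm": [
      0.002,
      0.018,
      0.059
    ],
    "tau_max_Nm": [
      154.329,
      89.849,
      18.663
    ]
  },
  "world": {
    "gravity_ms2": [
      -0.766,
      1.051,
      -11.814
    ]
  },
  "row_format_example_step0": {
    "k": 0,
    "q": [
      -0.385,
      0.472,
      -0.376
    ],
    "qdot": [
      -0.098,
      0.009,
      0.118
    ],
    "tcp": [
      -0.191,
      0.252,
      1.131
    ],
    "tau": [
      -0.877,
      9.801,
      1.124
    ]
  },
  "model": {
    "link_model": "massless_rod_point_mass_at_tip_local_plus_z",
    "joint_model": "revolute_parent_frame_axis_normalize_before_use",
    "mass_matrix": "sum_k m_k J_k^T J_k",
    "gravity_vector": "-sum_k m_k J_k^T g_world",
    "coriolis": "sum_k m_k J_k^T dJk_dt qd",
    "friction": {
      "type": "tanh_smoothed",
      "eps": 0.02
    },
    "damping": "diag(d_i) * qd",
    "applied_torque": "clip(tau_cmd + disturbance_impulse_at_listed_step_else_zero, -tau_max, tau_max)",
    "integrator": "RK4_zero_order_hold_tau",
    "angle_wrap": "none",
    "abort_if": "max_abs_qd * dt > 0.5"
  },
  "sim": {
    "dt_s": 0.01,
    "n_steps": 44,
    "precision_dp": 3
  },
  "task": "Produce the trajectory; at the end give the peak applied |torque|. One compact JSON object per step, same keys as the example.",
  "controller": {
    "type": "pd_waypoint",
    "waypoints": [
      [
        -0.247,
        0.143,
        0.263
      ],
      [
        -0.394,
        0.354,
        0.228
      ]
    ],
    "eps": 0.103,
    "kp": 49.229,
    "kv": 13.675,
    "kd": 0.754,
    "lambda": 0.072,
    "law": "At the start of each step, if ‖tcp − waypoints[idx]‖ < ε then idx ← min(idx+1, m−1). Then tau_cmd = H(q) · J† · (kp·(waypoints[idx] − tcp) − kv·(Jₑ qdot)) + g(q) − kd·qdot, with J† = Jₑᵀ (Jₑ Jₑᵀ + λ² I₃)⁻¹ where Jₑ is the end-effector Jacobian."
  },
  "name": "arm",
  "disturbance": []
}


{"k":1,"q":[-0.379,0.481,-0.38],"qdot":[1.365,1.772,-0.914],"tcp":[-0.192,0.253,1.13],"tau":[-0.563,6.639,1.682]}
{"k":2,"q":[-0.36,0.504,-0.392],"qdot":[2.279,2.887,-1.501],"tcp":[-0.193,0.254,1.128],"tau":[0.028,4.212,1.778]}
{"k":3,"q":[-0.335,0.537,-0.409],"qdot":[2.881,3.611,-1.809],"tcp":[-0.195,0.255,1.125],"tau":[0.719,2.254,1.624]}
{"k":4,"q":[-0.304,0.575,-0.428],"qdot":[3.304,4.101,-1.946],"tcp":[-0.198,0.257,1.12],"tau":[1.414,0.616,1.344]}
{"k":5,"q":[-0.269,0.618,-0.447],"qdot":[3.624,4.445,-1.976],"tcp":[-0.201,0.259,1.116],"tau":[2.065,-0.793,1.013]}
{"k":6,"q":[-0.232,0.664,-0.467],"qdot":[3.88,4.695,-1.936],"tcp":[-0.205,0.261,1.11],"tau":[2.653,-2.027,0.669]}
{"k":7,"q":[-0.192,0.712,-0.486],"qdot":[4.096,4.88,-1.85],"tcp":[-0.208,0.263,1.104],"tau":[3.171,-3.124,0.334]}
{"k":8,"q":[-0.15,0.761,-0.504],"qdot":[4.282,5.018,-1.73],"tcp":[-0.212,0.266,1.098],"tau":[3.621,-4.109,0.017]}
{"k":9,"q":[-0.106,0.812,-0.52],"qdot":[4.444,5.118,-1.586],"tcp":[-0.216,0.268,1.091],"tau":[4.008,-5.001,-0.277]}
{"k":10,"q":[-0.061,0.863,-0.535],"qdot":[4.585,5.188,-1.424],"tcp":[-0.22,0.271,1.084],"tau":[4.337,-5.814,-0.546]}
{"k":11,"q":[-0.015,0.915,-0.549],"qdot":[4.706,5.23,-1.249],"tcp":[-0.225,0.274,1.076],"tau":[4.61,-6.558,-0.789]}
{"k":12,"q":[0.033,0.968,-0.56],"qdot":[4.804,5.248,-1.067],"tcp":[-0.229,0.278,1.068],"tau":[4.829,-7.24,-1.007]}
{"k":13,"q":[0.081,1.02,-0.57],"qdot":[4.879,5.244,-0.882],"tcp":[-0.233,0.281,1.059],"tau":[4.996,-7.863,-1.199]}
{"k":14,"q":[0.13,1.073,-0.578],"qdot":[4.928,5.218,-0.7],"tcp":[-0.237,0.285,1.05],"tau":[5.11,-8.429,-1.366]}
{"k":15,"q":[0.18,1.124,-0.584],"qdot":[4.949,5.172,-0.525],"tcp":[-0.24,0.289,1.041],"tau":[5.167,-8.936,-1.506]}
{"k":16,"q":[0.229,1.176,-0.589],"qdot":[4.94,5.108,-0.364],"tcp":[-0.244,0.293,1.032],"tau":[5.167,-9.381,-1.619]}
{"k":17,"q":[0.278,1.226,-0.591],"qdot":[4.898,5.026,-0.221],"tcp":[-0.247,0.298,1.022],"tau":[5.109,-9.761,-1.703]}
{"k":18,"q":[0.327,1.276,-0.593],"qdot":[4.822,4.929,-0.102],"tcp":[-0.251,0.302,1.012],"tau":[4.993,-10.073,-1.758]}
{"k":19,"q":[0.374,1.325,-0.594],"qdot":[4.71,4.819,-0.013],"tcp":[-0.254,0.307,1.002],"tau":[4.823,-10.314,-1.783]}
{"k":20,"q":[0.421,1.373,-0.594],"qdot":[4.555,4.698,0.033],"tcp":[-0.256,0.312,0.992],"tau":[4.604,-10.481,-1.76]}
{"k":21,"q":[0.465,1.419,-0.593],"qdot":[4.366,4.569,0.04],"tcp":[-0.259,0.318,0.982],"tau":[4.344,-10.58,-1.706]}
{"k":22,"q":[0.508,1.464,-0.593],"qdot":[4.148,4.436,0.015],"tcp":[-0.261,0.323,0.972],"tau":[4.055,-10.619,-1.633]}
{"k":23,"q":[0.548,1.508,-0.593],"qdot":[3.913,4.302,-0.034],"tcp":[-0.263,0.328,0.962],"tau":[3.752,-10.613,-1.559]}
{"k":24,"q":[0.586,1.55,-0.594],"qdot":[3.658,4.169,-0.113],"tcp":[-0.265,0.334,0.951],"tau":[3.447,-10.568,-1.475]}
{"k":25,"q":[0.621,1.591,-0.595],"qdot":[3.382,4.038,-0.224],"tcp":[-0.267,0.339,0.941],"tau":[3.149,-10.494,-1.375]}
{"k":26,"q":[0.654,1.631,-0.598],"qdot":[3.091,3.909,-0.364],"tcp":[-0.269,0.345,0.93],"tau":[2.867,-10.402,-1.264]}
{"k":27,"q":[0.683,1.669,-0.603],"qdot":[2.789,3.784,-0.527],"tcp":[-0.271,0.35,0.92],"tau":[2.61,-10.304,-1.148]}
{"k":28,"q":[0.709,1.706,-0.609],"qdot":[2.482,3.664,-0.709],"tcp":[-0.272,0.356,0.909],"tau":[2.384,-10.211,-1.03]}
{"k":29,"q":[0.732,1.742,-0.617],"qdot":[2.173,3.548,-0.904],"tcp":[-0.274,0.361,0.898],"tau":[2.194,-10.131,-0.915]}
{"k":30,"q":[0.753,1.777,-0.627],"qdot":[1.865,3.436,-1.108],"tcp":[-0.276,0.366,0.887],"tau":[2.042,-10.074,-0.805]}
{"k":31,"q":[0.77,1.811,-0.639],"qdot":[1.562,3.327,-1.316],"tcp":[-0.277,0.371,0.876],"tau":[1.933,-10.044,-0.702]}
{"k":32,"q":[0.784,1.844,-0.653],"qdot":[1.267,3.221,-1.523],"tcp":[-0.279,0.376,0.865],"tau":[1.868,-10.046,-0.609]}
{"k":33,"q":[0.795,1.875,-0.67],"qdot":[0.981,3.118,-1.725],"tcp":[-0.281,0.381,0.854],"tau":[1.847,-10.083,-0.526]}
{"k":34,"q":[0.804,1.906,-0.688],"qdot":[0.708,3.017,-1.919],"tcp":[-0.282,0.385,0.843],"tau":[1.87,-10.155,-0.455]}
{"k":35,"q":[0.809,1.936,-0.708],"qdot":[0.45,2.918,-2.101],"tcp":[-0.284,0.389,0.831],"tau":[1.936,-10.263,-0.395]}
{"k":36,"q":[0.813,1.964,-0.73],"qdot":[0.209,2.821,-2.269],"tcp":[-0.286,0.393,0.82],"tau":[2.04,-10.402,-0.346]}
{"k":37,"q":[0.814,1.992,-0.753],"qdot":[-0.014,2.727,-2.419],"tcp":[-0.288,0.397,0.808],"tau":[2.178,-10.569,-0.308]}
{"k":38,"q":[0.813,2.019,-0.778],"qdot":[-0.216,2.636,-2.551],"tcp":[-0.29,0.4,0.796],"tau":[2.345,-10.759,-0.281]}
{"k":39,"q":[0.809,2.045,-0.804],"qdot":[-0.398,2.548,-2.664],"tcp":[-0.292,0.403,0.784],"tau":[2.534,-10.965,-0.261]}
{"k":40,"q":[0.805,2.07,-0.831],"qdot":[-0.559,2.464,-2.758],"tcp":[-0.294,0.405,0.772],"tau":[2.739,-11.18,-0.248]}
{"k":41,"q":[0.798,2.094,-0.859],"qdot":[-0.7,2.384,-2.833],"tcp":[-0.296,0.407,0.759],"tau":[2.953,-11.398,-0.241]}
{"k":42,"q":[0.791,2.118,-0.888],"qdot":[-0.82,2.308,-2.889],"tcp":[-0.299,0.409,0.747],"tau":[3.17,-11.612,-0.237]}
{"k":43,"q":[0.782,2.14,-0.917],"qdot":[-0.92,2.238,-2.929],"tcp":[-0.301,0.41,0.735],"tau":[3.383,-11.817,-0.235]}
{"k":44,"q":[0.772,2.163,-0.946],"qdot":[-1.003,2.172,-2.953],"tcp":[-0.303,0.411,0.722]}
{"summary": "max |tau| (N\u00b7m): 11.817"}


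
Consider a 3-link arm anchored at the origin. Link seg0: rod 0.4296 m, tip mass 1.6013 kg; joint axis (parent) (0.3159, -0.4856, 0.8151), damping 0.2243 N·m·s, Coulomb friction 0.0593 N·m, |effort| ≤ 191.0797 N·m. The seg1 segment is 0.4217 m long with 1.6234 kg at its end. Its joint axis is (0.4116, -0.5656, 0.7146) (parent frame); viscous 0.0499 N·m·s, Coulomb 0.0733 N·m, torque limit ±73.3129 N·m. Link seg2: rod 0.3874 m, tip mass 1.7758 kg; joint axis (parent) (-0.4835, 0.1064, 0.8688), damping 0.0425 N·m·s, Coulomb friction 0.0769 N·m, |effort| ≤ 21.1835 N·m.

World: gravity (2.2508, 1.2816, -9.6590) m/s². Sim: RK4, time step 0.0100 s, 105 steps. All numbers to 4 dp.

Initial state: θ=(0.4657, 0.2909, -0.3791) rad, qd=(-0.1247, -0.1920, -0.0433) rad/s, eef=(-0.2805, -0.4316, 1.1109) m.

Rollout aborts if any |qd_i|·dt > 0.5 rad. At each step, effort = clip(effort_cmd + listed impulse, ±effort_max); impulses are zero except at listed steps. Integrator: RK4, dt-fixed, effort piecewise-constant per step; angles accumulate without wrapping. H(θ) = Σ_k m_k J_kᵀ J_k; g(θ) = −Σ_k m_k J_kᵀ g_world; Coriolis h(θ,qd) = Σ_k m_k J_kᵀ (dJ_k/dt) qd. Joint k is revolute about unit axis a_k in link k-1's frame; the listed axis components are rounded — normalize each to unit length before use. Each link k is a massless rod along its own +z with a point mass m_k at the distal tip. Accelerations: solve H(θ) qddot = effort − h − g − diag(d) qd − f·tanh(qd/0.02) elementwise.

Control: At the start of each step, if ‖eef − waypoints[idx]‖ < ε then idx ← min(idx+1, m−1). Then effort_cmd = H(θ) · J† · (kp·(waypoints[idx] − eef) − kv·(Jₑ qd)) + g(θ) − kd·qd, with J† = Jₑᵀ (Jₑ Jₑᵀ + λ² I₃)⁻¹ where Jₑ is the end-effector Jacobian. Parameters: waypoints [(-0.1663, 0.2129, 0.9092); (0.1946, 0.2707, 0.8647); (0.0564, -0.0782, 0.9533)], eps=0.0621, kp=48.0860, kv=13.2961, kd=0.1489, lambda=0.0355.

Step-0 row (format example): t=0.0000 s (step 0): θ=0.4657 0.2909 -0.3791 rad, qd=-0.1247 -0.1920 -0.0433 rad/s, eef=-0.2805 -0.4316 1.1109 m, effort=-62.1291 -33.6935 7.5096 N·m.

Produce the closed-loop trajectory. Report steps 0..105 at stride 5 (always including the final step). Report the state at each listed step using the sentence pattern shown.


t=0.0500 s (step 5): θ=0.2976 0.4662 -0.2961 rad, qd=-5.9025 6.2993 2.9274 rad/s, eef=-0.2674 -0.4018 1.1168 m, effort=-30.3288 -15.9012 3.7928 N·m.
t=0.1000 s (step 10): θ=-0.0567 0.8323 -0.1153 rad, qd=-7.6940 7.5986 4.0757 rad/s, eef=-0.2377 -0.3409 1.1152 m, effort=-5.4381 -4.9611 2.1714 N·m.
t=0.1500 s (step 15): θ=-0.4309 1.1805 0.1008 rad, qd=-7.0633 6.1636 4.5445 rad/s, eef=-0.2020 -0.2647 1.1028 m, effort=8.8332 0.5910 1.0268 N·m.
t=0.2000 s (step 20): θ=-0.7491 1.4416 0.3356 rad, qd=-5.5983 4.2837 4.8128 rad/s, eef=-0.1697 -0.1858 1.0835 m, effort=14.8223 2.9204 -0.1507 N·m.
t=0.2500 s (step 25): θ=-0.9876 1.6117 0.5767 rad, qd=-3.9523 2.5741 4.7866 rad/s, eef=-0.1453 -0.1124 1.0599 m, effort=16.1200 3.3901 -1.1778 N·m.
t=0.3000 s (step 30): θ=-1.1473 1.7049 0.8101 rad, qd=-2.4807 1.2192 4.5241 rad/s, eef=-0.1293 -0.0492 1.0350 m, effort=15.2329 2.9282 -1.8790 N·m.
t=0.3500 s (step 35): θ=-1.2414 1.7401 1.0270 rad, qd=-1.3435 0.2483 4.1404 rad/s, eef=-0.1204 0.0025 1.0115 m, effort=13.6535 2.1469 -2.2464 N·m.
t=0.4000 s (step 40): θ=-1.2877 1.7357 1.2234 rad, qd=-0.5665 -0.3718 3.7139 rad/s, eef=-0.1168 0.0435 0.9913 m, effort=12.0982 1.3132 -2.3666 N·m.
t=0.4500 s (step 45): θ=-1.3027 1.7070 1.3985 rad, qd=-0.0690 -0.7426 3.2953 rad/s, eef=-0.1166 0.0751 0.9750 m, effort=10.8231 0.6161 -2.3373 N·m.
t=0.5000 s (step 50): θ=-1.2983 1.6645 1.5534 rad, qd=0.2159 -0.9304 2.9041 rad/s, eef=-0.1184 0.0994 0.9623 m, effort=9.9275 0.1078 -2.2264 N·m.
t=0.5500 s (step 55): θ=-1.2832 1.6156 1.6897 rad, qd=0.3736 -1.0119 2.5556 rad/s, eef=-0.1211 0.1180 0.9530 m, effort=9.3015 -0.2360 -2.0778 N·m.
t=0.6000 s (step 60): θ=-1.2623 1.5644 1.8098 rad, qd=0.4507 -1.0282 2.2525 rad/s, eef=-0.1241 0.1322 0.9464 m, effort=8.8788 -0.4525 -1.9159 N·m.
t=0.6500 s (step 65): θ=-1.2389 1.5135 1.9158 rad, qd=0.4772 -1.0052 1.9943 rad/s, eef=-0.1271 0.1432 0.9420 m, effort=8.6084 -0.5752 -1.7536 N·m.
t=0.7000 s (step 70): θ=-1.2151 1.4642 2.0100 rad, qd=0.4733 -0.9613 1.7791 rad/s, eef=-0.1298 0.1517 0.9392 m, effort=8.4471 -0.6306 -1.5967 N·m.
t=0.7500 s (step 75): θ=-1.1919 1.4175 2.0945 rad, qd=0.4522 -0.9083 1.6036 rad/s, eef=-0.1320 0.1585 0.9376 m, effort=8.3614 -0.6382 -1.4472 N·m.
t=0.8000 s (step 80): θ=-1.1700 1.3734 2.1711 rad, qd=0.4218 -0.8527 1.4629 rad/s, eef=-0.1339 0.1639 0.9368 m, effort=8.3268 -0.6111 -1.3048 N·m.
t=0.8500 s (step 85): θ=-1.1525 1.3347 2.2382 rad, qd=-0.1599 -0.2819 0.7314 rad/s, eef=-0.1345 0.1685 0.9365 m, effort=-17.9052 -15.3210 -4.3342 N·m.
t=0.9000 s (step 90): θ=-1.2070 1.3597 2.2367 rad, qd=-1.7562 0.9776 -0.3505 rad/s, eef=-0.1138 0.1794 0.9320 m, effort=-2.5646 -6.4210 -2.4959 N·m.
t=0.9500 s (step 95): θ=-1.3091 1.4149 2.2187 rad, qd=-2.2026 1.1279 -0.3211 rad/s, eef=-0.0773 0.1955 0.9225 m, effort=6.2866 -0.9891 -1.5611 N·m.
t=1.0000 s (step 100): θ=-1.4182 1.4665 2.2061 rad, qd=-2.1059 0.9119 -0.1865 rad/s, eef=-0.0358 0.2124 0.9113 m, effort=11.0782 2.3378 -0.9929 N·m.
t=1.0500 s (step 105): θ=-1.5161 1.5050 2.1991 rad, qd=-1.7914 0.6272 -0.1017 rad/s, eef=0.0049 0.2276 0.9005 m.


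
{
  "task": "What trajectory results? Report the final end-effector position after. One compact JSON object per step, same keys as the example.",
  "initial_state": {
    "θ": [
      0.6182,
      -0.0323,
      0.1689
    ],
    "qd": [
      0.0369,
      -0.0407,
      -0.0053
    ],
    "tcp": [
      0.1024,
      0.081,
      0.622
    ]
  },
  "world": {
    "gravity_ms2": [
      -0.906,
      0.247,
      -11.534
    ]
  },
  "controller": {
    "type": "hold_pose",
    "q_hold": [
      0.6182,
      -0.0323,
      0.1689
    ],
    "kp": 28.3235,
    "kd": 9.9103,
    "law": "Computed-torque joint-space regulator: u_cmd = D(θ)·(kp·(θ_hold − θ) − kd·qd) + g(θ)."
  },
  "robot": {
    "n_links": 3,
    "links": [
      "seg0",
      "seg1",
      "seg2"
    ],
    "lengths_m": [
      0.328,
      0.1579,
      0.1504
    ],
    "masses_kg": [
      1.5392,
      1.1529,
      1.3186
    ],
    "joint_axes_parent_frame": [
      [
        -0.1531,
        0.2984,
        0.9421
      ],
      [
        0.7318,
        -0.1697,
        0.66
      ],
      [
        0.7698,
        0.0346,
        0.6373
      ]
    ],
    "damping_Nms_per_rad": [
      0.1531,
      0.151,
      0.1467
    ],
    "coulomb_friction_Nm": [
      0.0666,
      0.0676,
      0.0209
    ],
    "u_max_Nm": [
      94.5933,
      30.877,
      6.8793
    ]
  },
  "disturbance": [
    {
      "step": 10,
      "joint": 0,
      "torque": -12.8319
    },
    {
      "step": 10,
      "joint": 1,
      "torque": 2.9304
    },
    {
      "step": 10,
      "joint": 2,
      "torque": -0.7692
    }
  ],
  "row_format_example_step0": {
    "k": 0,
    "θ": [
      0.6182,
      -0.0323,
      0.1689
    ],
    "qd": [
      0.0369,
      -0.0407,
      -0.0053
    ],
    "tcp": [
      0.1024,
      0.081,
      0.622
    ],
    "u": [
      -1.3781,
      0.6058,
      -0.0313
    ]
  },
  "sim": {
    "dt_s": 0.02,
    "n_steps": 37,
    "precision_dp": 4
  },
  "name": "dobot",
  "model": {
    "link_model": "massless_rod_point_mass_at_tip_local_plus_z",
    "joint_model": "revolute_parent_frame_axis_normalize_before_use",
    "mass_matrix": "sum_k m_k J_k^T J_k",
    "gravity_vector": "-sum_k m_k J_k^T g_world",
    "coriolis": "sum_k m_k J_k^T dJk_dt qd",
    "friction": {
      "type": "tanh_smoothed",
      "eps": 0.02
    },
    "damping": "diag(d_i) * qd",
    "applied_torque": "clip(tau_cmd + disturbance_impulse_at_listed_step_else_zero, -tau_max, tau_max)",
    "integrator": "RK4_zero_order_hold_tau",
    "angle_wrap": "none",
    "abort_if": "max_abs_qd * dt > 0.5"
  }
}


{"k":1,"\u03b8":[0.6189,-0.0324,0.1678],"qd":[0.0123,-0.0554,0.0406],"tcp":[0.1024,0.0813,0.6219],"u":[-1.3581,0.5947,-0.0345]}
{"k":2,"\u03b8":[0.6194,-0.0325,0.1668],"qd":[-0.0048,-0.0775,0.0936],"tcp":[0.1023,0.0815,0.6219],"u":[-1.3484,0.5903,-0.0361]}
{"k":3,"\u03b8":[0.6197,-0.0327,0.1662],"qd":[-0.0121,-0.0798,0.1085],"tcp":[0.1023,0.0817,0.6219],"u":[-1.3419,0.5863,-0.0372]}
{"k":4,"\u03b8":[0.6199,-0.0328,0.1658],"qd":[-0.0161,-0.0773,0.1134],"tcp":[0.1023,0.0818,0.6219],"u":[-1.337,0.5828,-0.038]}
{"k":5,"\u03b8":[0.6201,-0.0329,0.1654],"qd":[-0.0186,-0.0741,0.1155],"tcp":[0.1023,0.0818,0.6219],"u":[-1.3331,0.5797,-0.0388]}
{"k":6,"\u03b8":[0.6201,-0.0329,0.1651],"qd":[-0.0204,-0.0711,0.1168],"tcp":[0.1022,0.0819,0.6219],"u":[-1.33,0.5768,-0.0394]}
{"k":7,"\u03b8":[0.6202,-0.0329,0.1647],"qd":[-0.0217,-0.0685,0.1177],"tcp":[0.1022,0.0819,0.6219],"u":[-1.3273,0.5742,-0.04]}
{"k":8,"\u03b8":[0.6203,-0.0328,0.1644],"qd":[-0.0226,-0.0663,0.1185],"tcp":[0.1022,0.0819,0.6219],"u":[-1.3252,0.5718,-0.0406]}
{"k":9,"\u03b8":[0.6203,-0.0326,0.1641],"qd":[-0.0233,-0.0646,0.1192],"tcp":[0.1022,0.0819,0.6219],"u":[-1.3234,0.5696,-0.041]}
{"k":10,"\u03b8":[0.6203,-0.0324,0.1638],"qd":[-0.0237,-0.0632,0.1198],"tcp":[0.1022,0.0819,0.6219],"u":[-14.1538,3.498,-0.8106]}
{"k":11,"\u03b8":[0.5952,-0.0339,0.1434],"qd":[-2.5519,-0.2773,-1.7431],"tcp":[0.0979,0.0793,0.6232],"u":[1.3143,-0.0489,0.099]}
{"k":12,"\u03b8":[0.5497,-0.0396,0.1178],"qd":[-1.9785,-0.2374,-0.9452],"tcp":[0.0905,0.0745,0.6251],"u":[0.9761,-0.0346,0.0481]}
{"k":13,"\u03b8":[0.5153,-0.0432,0.1031],"qd":[-1.464,-0.1189,-0.5732],"tcp":[0.0853,0.0706,0.6263],"u":[0.6835,0.0081,0.0253]}
{"k":14,"\u03b8":[0.4903,-0.0446,0.0939],"qd":[-1.0376,-0.0184,-0.3578],"tcp":[0.0816,0.0675,0.6272],"u":[0.4316,0.0633,0.0166]}
{"k":15,"\u03b8":[0.4729,-0.0445,0.0886],"qd":[-0.7193,-0.0212,-0.101],"tcp":[0.0791,0.065,0.6278],"u":[0.2146,0.1314,0.0153]}
{"k":16,"\u03b8":[0.4615,-0.0438,0.0861],"qd":[-0.4584,0.0008,0.0097],"tcp":[0.0775,0.0632,0.6282],"u":[0.0271,0.1981,0.0206]}
{"k":17,"\u03b8":[0.4547,-0.0427,0.0852],"qd":[-0.2519,0.0167,0.0711],"tcp":[0.0767,0.0619,0.6285],"u":[-0.1358,0.2606,0.0278]}
{"k":18,"\u03b8":[0.4514,-0.0419,0.0859],"qd":[-0.0927,0.0241,0.0899],"tcp":[0.0763,0.061,0.6286],"u":[-0.2781,0.3236,0.0382]}
{"k":19,"\u03b8":[0.4508,-0.0411,0.0873],"qd":[0.0227,0.0194,0.0997],"tcp":[0.0764,0.0606,0.6286],"u":[-0.3975,0.3808,0.0485]}
{"k":20,"\u03b8":[0.4519,-0.041,0.0894],"qd":[0.0982,0.0356,0.0473],"tcp":[0.0766,0.0606,0.6286],"u":[-0.481,0.4241,0.0583]}
{"k":21,"\u03b8":[0.4542,-0.0411,0.0918],"qd":[0.1538,0.0365,0.0366],"tcp":[0.077,0.0607,0.6285],"u":[-0.5541,0.4593,0.0638]}
{"k":22,"\u03b8":[0.4574,-0.0413,0.0941],"qd":[0.1963,0.038,0.0263],"tcp":[0.0776,0.0611,0.6284],"u":[-0.6184,0.4892,0.068]}
{"k":23,"\u03b8":[0.4613,-0.0414,0.0963],"qd":[0.228,0.0395,0.0173],"tcp":[0.0782,0.0616,0.6282],"u":[-0.6753,0.5144,0.0712]}
{"k":24,"\u03b8":[0.4658,-0.0416,0.0983],"qd":[0.2507,0.041,0.0098],"tcp":[0.0789,0.0622,0.6281],"u":[-0.7255,0.5357,0.0732]}
{"k":25,"\u03b8":[0.4707,-0.0418,0.1004],"qd":[0.2659,0.0416,0.0048],"tcp":[0.0796,0.0628,0.6279],"u":[-0.77,0.5537,0.0744]}
{"k":26,"\u03b8":[0.4757,-0.0421,0.1025],"qd":[0.2748,0.0411,0.0024],"tcp":[0.0804,0.0635,0.6277],"u":[-0.8095,0.569,0.0749]}
{"k":27,"\u03b8":[0.4809,-0.0424,0.1046],"qd":[0.2788,0.0401,0.001],"tcp":[0.0812,0.0643,0.6276],"u":[-0.8445,0.582,0.0748]}
{"k":28,"\u03b8":[0.4862,-0.0427,0.1066],"qd":[0.279,0.039,-0.0003],"tcp":[0.0819,0.0651,0.6274],"u":[-0.8758,0.593,0.0742]}
{"k":29,"\u03b8":[0.4914,-0.043,0.1087],"qd":[0.2762,0.0382,-0.0016],"tcp":[0.0827,0.0658,0.6272],"u":[-0.9036,0.6023,0.0733]}
{"k":30,"\u03b8":[0.4965,-0.0434,0.1107],"qd":[0.2712,0.0375,-0.0031],"tcp":[0.0834,0.0666,0.627],"u":[-0.9285,0.6102,0.0721]}
{"k":31,"\u03b8":[0.5015,-0.0438,0.1127],"qd":[0.2644,0.0369,-0.0047],"tcp":[0.0841,0.0674,0.6268],"u":[-0.9508,0.6168,0.0706]}
{"k":32,"\u03b8":[0.5064,-0.0442,0.1148],"qd":[0.2563,0.0365,-0.0063],"tcp":[0.0848,0.0681,0.6266],"u":[-0.9707,0.6224,0.0689]}
{"k":33,"\u03b8":[0.511,-0.0446,0.1168],"qd":[0.2473,0.0363,-0.008],"tcp":[0.0855,0.0688,0.6264],"u":[-0.9886,0.627,0.0671]}
{"k":34,"\u03b8":[0.5155,-0.045,0.1188],"qd":[0.2377,0.0361,-0.0096],"tcp":[0.0862,0.0695,0.6262],"u":[-1.0046,0.6308,0.065]}
{"k":35,"\u03b8":[0.5198,-0.0455,0.1207],"qd":[0.2277,0.0361,-0.0113],"tcp":[0.0868,0.0702,0.6261],"u":[-1.0191,0.6339,0.0629]}
{"k":36,"\u03b8":[0.5239,-0.0459,0.1227],"qd":[0.2175,0.0361,-0.013],"tcp":[0.0874,0.0708,0.6259],"u":[-1.0321,0.6364,0.0606]}
{"k":37,"\u03b8":[0.5278,-0.0464,0.1246],"qd":[0.2072,0.0362,-0.0147],"tcp":[0.0879,0.0714,0.6258]}
{"summary": "final tcp position (m): 0.0879 0.0714 0.6258"}


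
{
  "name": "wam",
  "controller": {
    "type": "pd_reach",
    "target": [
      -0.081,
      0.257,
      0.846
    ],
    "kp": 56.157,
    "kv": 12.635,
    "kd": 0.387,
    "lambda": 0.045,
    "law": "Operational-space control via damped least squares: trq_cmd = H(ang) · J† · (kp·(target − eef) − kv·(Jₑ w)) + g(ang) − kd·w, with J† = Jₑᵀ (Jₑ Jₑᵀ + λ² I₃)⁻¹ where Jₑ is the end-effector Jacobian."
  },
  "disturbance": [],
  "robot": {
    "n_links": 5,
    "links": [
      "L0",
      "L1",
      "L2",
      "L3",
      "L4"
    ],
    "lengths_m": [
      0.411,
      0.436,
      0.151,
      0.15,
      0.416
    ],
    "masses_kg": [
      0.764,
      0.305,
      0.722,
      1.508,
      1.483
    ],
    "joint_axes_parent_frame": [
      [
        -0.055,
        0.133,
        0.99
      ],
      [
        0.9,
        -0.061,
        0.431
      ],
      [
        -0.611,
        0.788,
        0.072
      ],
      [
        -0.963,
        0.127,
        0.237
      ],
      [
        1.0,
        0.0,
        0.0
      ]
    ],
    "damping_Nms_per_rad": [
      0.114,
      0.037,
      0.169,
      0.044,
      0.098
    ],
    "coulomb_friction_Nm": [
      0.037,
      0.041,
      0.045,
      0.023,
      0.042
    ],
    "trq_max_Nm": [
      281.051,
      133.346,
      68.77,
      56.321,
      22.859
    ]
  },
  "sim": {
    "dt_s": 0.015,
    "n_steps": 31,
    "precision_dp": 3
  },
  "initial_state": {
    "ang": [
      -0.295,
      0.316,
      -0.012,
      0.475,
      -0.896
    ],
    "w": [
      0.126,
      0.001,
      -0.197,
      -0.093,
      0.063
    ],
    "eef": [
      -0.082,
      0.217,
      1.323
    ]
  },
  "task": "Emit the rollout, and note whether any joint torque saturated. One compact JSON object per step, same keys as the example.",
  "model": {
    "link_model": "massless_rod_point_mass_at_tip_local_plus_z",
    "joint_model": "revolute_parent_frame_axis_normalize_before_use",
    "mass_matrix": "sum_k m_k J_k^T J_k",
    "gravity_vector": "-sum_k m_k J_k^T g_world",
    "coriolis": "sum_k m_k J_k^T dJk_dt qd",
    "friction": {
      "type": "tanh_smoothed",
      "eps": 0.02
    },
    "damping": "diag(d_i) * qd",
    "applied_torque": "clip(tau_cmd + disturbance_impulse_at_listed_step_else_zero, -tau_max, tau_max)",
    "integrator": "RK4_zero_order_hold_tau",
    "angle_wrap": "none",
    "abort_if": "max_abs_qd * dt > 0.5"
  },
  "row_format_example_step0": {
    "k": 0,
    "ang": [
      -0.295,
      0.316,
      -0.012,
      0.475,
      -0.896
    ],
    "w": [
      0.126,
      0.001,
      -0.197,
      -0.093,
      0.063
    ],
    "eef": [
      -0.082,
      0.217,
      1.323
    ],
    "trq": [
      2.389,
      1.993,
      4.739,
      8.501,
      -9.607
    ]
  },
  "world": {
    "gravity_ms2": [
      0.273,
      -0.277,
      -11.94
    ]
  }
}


{"k":1,"ang":[-0.294,0.32,-0.011,0.477,-0.9],"w":[0.06,0.465,0.357,0.357,-0.568],"eef":[-0.083,0.216,1.321],"trq":[2.102,0.825,3.359,5.462,-6.351]}
{"k":2,"ang":[-0.293,0.329,-0.002,0.485,-0.912],"w":[0.006,0.823,0.805,0.712,-1.037],"eef":[-0.084,0.215,1.314],"trq":[1.893,-0.746,2.36,2.944,-3.604]}
{"k":3,"ang":[-0.293,0.343,0.013,0.497,-0.93],"w":[-0.045,1.079,1.185,0.939,-1.394],"eef":[-0.085,0.216,1.302],"trq":[1.72,-2.455,1.569,0.814,-1.243]}
{"k":4,"ang":[-0.294,0.361,0.033,0.512,-0.953],"w":[-0.098,1.247,1.519,1.053,-1.654],"eef":[-0.086,0.216,1.287],"trq":[1.56,-4.09,0.868,-1.03,0.802]}
{"k":5,"ang":[-0.296,0.38,0.058,0.528,-0.979],"w":[-0.151,1.338,1.808,1.071,-1.838],"eef":[-0.087,0.217,1.269],"trq":[1.4,-5.519,0.199,-2.655,2.582]}
{"k":6,"ang":[-0.299,0.4,0.086,0.544,-1.008],"w":[-0.198,1.364,2.044,1.016,-1.965],"eef":[-0.089,0.218,1.25],"trq":[1.232,-6.674,-0.464,-4.098,4.127]}
{"k":7,"ang":[-0.302,0.421,0.118,0.558,-1.038],"w":[-0.232,1.335,2.217,0.915,-2.048],"eef":[-0.091,0.219,1.229],"trq":[1.048,-7.531,-1.126,-5.383,5.457]}
{"k":8,"ang":[-0.306,0.44,0.152,0.571,-1.069],"w":[-0.251,1.26,2.317,0.793,-2.094],"eef":[-0.093,0.22,1.208],"trq":[0.839,-8.094,-1.787,-6.522,6.585]}
{"k":9,"ang":[-0.309,0.458,0.187,0.582,-1.101],"w":[-0.254,1.15,2.342,0.673,-2.107],"eef":[-0.096,0.22,1.186],"trq":[0.592,-8.382,-2.445,-7.521,7.52]}
{"k":10,"ang":[-0.313,0.474,0.222,0.591,-1.132],"w":[-0.244,1.014,2.296,0.571,-2.091],"eef":[-0.098,0.221,1.164],"trq":[0.303,-8.422,-3.095,-8.385,8.274]}
{"k":11,"ang":[-0.316,0.488,0.255,0.599,-1.164],"w":[-0.228,0.862,2.19,0.493,-2.048],"eef":[-0.102,0.222,1.143],"trq":[-0.025,-8.247,-3.73,-9.119,8.861]}
{"k":12,"ang":[-0.32,0.5,0.287,0.606,-1.194],"w":[-0.211,0.703,2.037,0.442,-1.985],"eef":[-0.105,0.223,1.122],"trq":[-0.373,-7.892,-4.338,-9.725,9.295]}
{"k":13,"ang":[-0.323,0.509,0.316,0.612,-1.223],"w":[-0.199,0.543,1.851,0.414,-1.906],"eef":[-0.108,0.224,1.103],"trq":[-0.718,-7.395,-4.906,-10.211,9.593]}
{"k":14,"ang":[-0.326,0.516,0.342,0.619,-1.251],"w":[-0.197,0.387,1.644,0.403,-1.818],"eef":[-0.112,0.225,1.084],"trq":[-1.033,-6.794,-5.419,-10.582,9.774]}
{"k":15,"ang":[-0.329,0.521,0.365,0.625,-1.278],"w":[-0.206,0.24,1.427,0.405,-1.725],"eef":[-0.115,0.226,1.066],"trq":[-1.297,-6.124,-5.863,-10.849,9.856]}
{"k":16,"ang":[-0.332,0.524,0.385,0.631,-1.303],"w":[-0.228,0.105,1.209,0.415,-1.631],"eef":[-0.118,0.228,1.049],"trq":[-1.497,-5.417,-6.231,-11.022,9.855]}
{"k":17,"ang":[-0.336,0.524,0.401,0.637,-1.327],"w":[-0.261,-0.016,0.998,0.429,-1.536],"eef":[-0.121,0.229,1.033],"trq":[-1.627,-4.702,-6.521,-11.113,9.788]}
{"k":18,"ang":[-0.34,0.523,0.415,0.643,-1.349],"w":[-0.306,-0.118,0.804,0.443,-1.441],"eef":[-0.123,0.23,1.018],"trq":[-1.689,-4.009,-6.734,-11.134,9.668]}
{"k":19,"ang":[-0.345,0.521,0.426,0.65,-1.37],"w":[-0.358,-0.206,0.621,0.457,-1.35],"eef":[-0.125,0.232,1.004],"trq":[-1.69,-3.35,-6.873,-11.099,9.51]}
{"k":20,"ang":[-0.351,0.517,0.434,0.657,-1.39],"w":[-0.414,-0.279,0.451,0.47,-1.263],"eef":[-0.126,0.233,0.991],"trq":[-1.639,-2.736,-6.945,-11.02,9.325]}
{"k":21,"ang":[-0.357,0.512,0.439,0.664,-1.408],"w":[-0.474,-0.336,0.297,0.481,-1.18],"eef":[-0.127,0.235,0.979],"trq":[-1.545,-2.179,-6.959,-10.906,9.122]}
{"k":22,"ang":[-0.365,0.507,0.443,0.672,-1.425],"w":[-0.534,-0.38,0.16,0.489,-1.1],"eef":[-0.128,0.236,0.968],"trq":[-1.418,-1.684,-6.922,-10.767,8.908]}
{"k":23,"ang":[-0.373,0.501,0.444,0.679,-1.441],"w":[-0.594,-0.41,0.04,0.494,-1.023],"eef":[-0.128,0.238,0.958],"trq":[-1.268,-1.255,-6.845,-10.61,8.691]}
{"k":24,"ang":[-0.383,0.495,0.444,0.686,-1.456],"w":[-0.663,-0.423,-0.036,0.483,-0.95],"eef":[-0.128,0.239,0.948],"trq":[-1.09,-0.887,-6.743,-10.437,8.475]}
{"k":25,"ang":[-0.393,0.488,0.443,0.693,-1.47],"w":[-0.733,-0.423,-0.079,0.464,-0.88],"eef":[-0.127,0.241,0.94],"trq":[-0.901,-0.581,-6.626,-10.256,8.263]}
{"k":26,"ang":[-0.405,0.482,0.442,0.7,-1.482],"w":[-0.792,-0.417,-0.124,0.452,-0.811],"eef":[-0.127,0.242,0.931],"trq":[-0.722,-0.344,-6.491,-10.078,8.057]}
{"k":27,"ang":[-0.417,0.476,0.44,0.707,-1.494],"w":[-0.842,-0.406,-0.166,0.442,-0.744],"eef":[-0.126,0.244,0.924],"trq":[-0.552,-0.17,-6.341,-9.906,7.862]}
{"k":28,"ang":[-0.43,0.47,0.437,0.713,-1.505],"w":[-0.884,-0.39,-0.203,0.432,-0.682],"eef":[-0.124,0.245,0.917],"trq":[-0.391,-0.054,-6.183,-9.739,7.677]}
{"k":29,"ang":[-0.443,0.464,0.434,0.72,-1.515],"w":[-0.918,-0.37,-0.233,0.421,-0.623],"eef":[-0.123,0.247,0.911],"trq":[-0.24,0.012,-6.019,-9.579,7.505]}
{"k":30,"ang":[-0.457,0.459,0.43,0.726,-1.524],"w":[-0.945,-0.347,-0.256,0.41,-0.568],"eef":[-0.121,0.248,0.905],"trq":[-0.098,0.034,-5.853,-9.427,7.346]}
{"k":31,"ang":[-0.472,0.454,0.426,0.732,-1.532],"w":[-0.965,-0.323,-0.274,0.397,-0.517],"eef":[-0.12,0.249,0.9]}
{"summary": "any joint saturated: no"}


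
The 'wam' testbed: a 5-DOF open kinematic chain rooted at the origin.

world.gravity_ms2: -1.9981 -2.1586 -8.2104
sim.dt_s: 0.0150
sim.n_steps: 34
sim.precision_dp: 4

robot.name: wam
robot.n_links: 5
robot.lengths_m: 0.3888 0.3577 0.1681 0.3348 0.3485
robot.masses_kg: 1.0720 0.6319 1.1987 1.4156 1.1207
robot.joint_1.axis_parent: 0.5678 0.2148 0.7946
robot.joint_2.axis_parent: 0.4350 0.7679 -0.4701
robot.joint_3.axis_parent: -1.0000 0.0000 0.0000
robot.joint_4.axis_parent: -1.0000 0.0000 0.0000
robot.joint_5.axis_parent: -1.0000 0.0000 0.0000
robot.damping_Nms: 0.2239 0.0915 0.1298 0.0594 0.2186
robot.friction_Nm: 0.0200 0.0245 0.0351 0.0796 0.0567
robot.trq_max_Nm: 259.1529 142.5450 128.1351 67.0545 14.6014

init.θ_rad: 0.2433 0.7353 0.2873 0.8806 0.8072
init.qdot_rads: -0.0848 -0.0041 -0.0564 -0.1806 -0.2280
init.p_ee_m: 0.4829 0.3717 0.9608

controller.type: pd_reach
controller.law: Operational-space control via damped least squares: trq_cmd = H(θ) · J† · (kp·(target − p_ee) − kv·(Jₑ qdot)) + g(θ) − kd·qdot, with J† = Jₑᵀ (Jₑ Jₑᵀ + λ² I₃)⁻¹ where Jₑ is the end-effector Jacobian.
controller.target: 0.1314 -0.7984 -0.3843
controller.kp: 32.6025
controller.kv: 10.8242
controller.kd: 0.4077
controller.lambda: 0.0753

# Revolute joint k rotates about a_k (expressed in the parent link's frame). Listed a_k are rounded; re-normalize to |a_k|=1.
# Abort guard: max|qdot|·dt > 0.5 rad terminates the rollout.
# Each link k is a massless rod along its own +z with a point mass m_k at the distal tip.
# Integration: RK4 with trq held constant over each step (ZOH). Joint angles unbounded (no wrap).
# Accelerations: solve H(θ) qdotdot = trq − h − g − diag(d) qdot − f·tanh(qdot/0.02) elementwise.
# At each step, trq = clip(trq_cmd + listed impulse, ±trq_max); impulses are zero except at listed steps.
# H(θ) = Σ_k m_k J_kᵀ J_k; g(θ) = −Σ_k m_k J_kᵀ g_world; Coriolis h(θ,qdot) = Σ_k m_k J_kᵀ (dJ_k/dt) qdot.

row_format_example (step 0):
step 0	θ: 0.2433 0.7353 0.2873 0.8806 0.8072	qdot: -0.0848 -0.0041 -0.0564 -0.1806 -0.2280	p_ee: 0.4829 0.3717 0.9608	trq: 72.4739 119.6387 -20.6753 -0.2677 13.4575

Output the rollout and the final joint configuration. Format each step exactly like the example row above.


step 1	θ: 0.2533 0.7403 0.2813 0.8848 0.8175	qdot: 1.4159 0.6740 -0.7632 0.7739 1.5711	p_ee: 0.4837 0.3670 0.9582	trq: 59.7616 98.2461 -17.9495 -1.7180 10.2264
step 2	θ: 0.2838 0.7546 0.2645 0.9034 0.8509	qdot: 2.6436 1.2177 -1.5439 1.7574 2.8661	p_ee: 0.4824 0.3553 0.9468	trq: 47.5609 77.6748 -14.4162 -2.2868 7.8564
step 3	θ: 0.3307 0.7759 0.2352 0.9364 0.9017	qdot: 3.6001 1.6201 -2.4288 2.7018 3.8784	p_ee: 0.4796 0.3374 0.9284	trq: 36.0963 58.2922 -10.2487 -2.1502 6.0094
step 4	θ: 0.3900 0.8022 0.1921 0.9829 0.9664	qdot: 4.3118 1.8761 -3.3823 3.5376 4.7288	p_ee: 0.4757 0.3139 0.9046	trq: 25.6495 40.5246 -5.7203 -1.4817 4.4801
step 5	θ: 0.4585 0.8313 0.1345 1.0407 1.0430	qdot: 4.8188 1.9860 -4.3420 4.2165 5.4714	p_ee: 0.4714 0.2855 0.8768	trq: 16.4892 24.8019 -1.1450 -0.4528 3.1439
step 6	θ: 0.5334 0.8610 0.0629 1.1075 1.1301	qdot: 5.1655 1.9594 -5.2451 4.7170 6.1239	p_ee: 0.4671 0.2530 0.8457	trq: 8.8007 11.4278 3.1853 0.7780 1.9270
step 7	θ: 0.6125 0.8894 -0.0215 1.1806 1.2262	qdot: 5.3920 1.8154 -6.0399 5.0409 6.6899	p_ee: 0.4633 0.2172 0.8121	trq: 2.6067 0.4349 7.0598 2.0833 0.7879
step 8	θ: 0.6944 0.9149 -0.1169 1.2574 1.3302	qdot: 5.5277 1.5811 -6.6858 5.2017 7.1719	p_ee: 0.4608 0.1792 0.7763	trq: -2.2958 -8.4888 10.3792 3.3844 -0.2952
step 9	θ: 0.7778 0.9364 -0.2207 1.3356 1.4407	qdot: 5.5882 1.2883 -7.1456 5.2141 7.5747	p_ee: 0.4598 0.1400 0.7384	trq: -6.3477 -15.9473 13.1441 4.6585 -1.3326
step 10	θ: 0.8615 0.9533 -0.3299 1.4130 1.5567	qdot: 5.5725 0.9714 -7.3791 5.0909 7.9024	p_ee: 0.4607 0.1009 0.6987	trq: -10.1640 -22.6642 15.4083 5.9273 -2.3271
step 11	θ: 0.9444 0.9655 -0.4407 1.4878 1.6770	qdot: 5.4639 0.6673 -7.3405 4.8470 8.1506	p_ee: 0.4635 0.0630 0.6572	trq: -14.3890 -29.2523 17.2227 7.2312 -3.2754
step 12	θ: 1.0248 0.9735 -0.5487 1.5583 1.8002	qdot: 5.2336 0.4154 -6.9874 4.5105 8.3007	p_ee: 0.4681 0.0273 0.6141	trq: -19.4892 -35.9933 18.5946 8.5934 -4.1660
step 13	θ: 1.1006 0.9783 -0.6489 1.6234 1.9249	qdot: 4.8496 0.2549 -6.2983 4.1339 8.3210	p_ee: 0.4743 -0.0054 0.5696	trq: -25.5164 -42.6741 19.4717 9.9858 -4.9773
step 14	θ: 1.1693 0.9815 -0.7366 1.6831 2.0486	qdot: 4.2893 0.2187 -5.2937 3.7967 8.1749	p_ee: 0.4818 -0.0347 0.5244	trq: -31.9167 -48.5138 19.7440 11.3018 -5.6772
step 15	θ: 1.2283 0.9853 -0.8073 1.7387 2.1687	qdot: 3.5553 0.3226 -4.0501 3.5953 7.8350	p_ee: 0.4900 -0.0604 0.4792	trq: -37.5119 -52.2209 19.2422 12.3392 -6.2261
step 16	θ: 1.2752 0.9917 -0.8584 1.7929 2.2823	qdot: 2.6872 0.5552 -2.6964 3.6181 7.2937	p_ee: 0.4988 -0.0831 0.4352	trq: -40.8026 -52.2373 17.7155 12.7837 -6.5866
step 17	θ: 1.3086 1.0023 -0.8894 1.8494 2.3864	qdot: 1.7590 0.8805 -1.3891 3.9124 6.5685	p_ee: 0.5076 -0.1036 0.3934	trq: -40.5785 -47.2432 14.8533 12.2201 -6.7396
step 18	θ: 1.3282 1.0184 -0.9021 1.9122 2.4784	qdot: 0.8560 1.2625 -0.2642 4.4479 5.6998	p_ee: 0.5164 -0.1226 0.3550	trq: -36.5626 -37.0666 10.5708 10.3256 -6.6946
step 19	θ: 1.3349 1.0406 -0.8999 1.9841 2.5568	qdot: 0.0536 1.6818 0.5853 5.1189 4.7440	p_ee: 0.5248 -0.1410 0.3208	trq: -29.8066 -23.7573 5.5494 7.3088 -6.4841
step 20	θ: 1.3305 1.0696 -0.8865 2.0657 2.6206	qdot: -0.6212 2.1608 1.2304 5.7201 3.7647	p_ee: 0.5324 -0.1590 0.2909	trq: -22.3610 -11.1003 1.0817 4.0750 -6.1425
step 21	θ: 1.3171 1.1062 -0.8641 2.1546 2.6699	qdot: -1.1597 2.7076 1.7968 6.0871 2.8136	p_ee: 0.5387 -0.1767 0.2652	trq: -16.0436 -2.0468 -1.9451 1.4877 -5.6911
step 22	θ: 1.2966 1.1513 -0.8330 2.2467 2.7054	qdot: -1.5637 3.3053 2.3979 6.1489 1.9242	p_ee: 0.5430 -0.1941 0.2427	trq: -11.6159 2.6782 -3.5193 -0.1700 -5.1436
step 23	θ: 1.2710 1.2054 -0.7924 2.3376 2.7283	qdot: -1.8389 3.9186 3.0696 5.9225 1.1211	p_ee: 0.5450 -0.2113 0.2227	trq: -8.9723 3.8376 -4.0824 -1.0627 -4.5209
step 24	θ: 1.2423 1.2685 -0.7417 2.4236 2.7399	qdot: -1.9865 4.4996 3.7359 5.4953 0.4356	p_ee: 0.5444 -0.2284 0.2038	trq: -7.6935 2.5882 -4.0754 -1.4949 -3.8590
step 25	θ: 1.2123 1.3396 -0.6820 2.5026 2.7423	qdot: -2.0032 4.9952 4.2331 5.0034 -0.0919	p_ee: 0.5414 -0.2453 0.1853	trq: -7.3708 -0.0221 -3.7844 -1.7368 -3.2110
step 26	θ: 1.1831 1.4173 -0.6172 2.5746 2.7383	qdot: -1.8923 5.3644 4.3925 4.5918 -0.4273	p_ee: 0.5362 -0.2623 0.1663	trq: -7.6911 -3.1652 -3.3617 -1.9596 -2.6408
step 27	θ: 1.1562 1.4996 -0.5526 2.6414 2.7305	qdot: -1.6775 5.6004 4.1772 4.3366 -0.5964	p_ee: 0.5291 -0.2792 0.1465	trq: -8.3858 -6.2615 -2.8713 -2.1869 -2.1566
step 28	θ: 1.1331 1.5846 -0.4932 2.7054 2.7211	qdot: -1.4020 5.7288 3.6878 4.2275 -0.6392	p_ee: 0.5203 -0.2960 0.1257	trq: -9.2404 -8.9538 -2.3703 -2.3729 -1.7712
step 29	θ: 1.1141 1.6710 -0.4419 2.7683 2.7117	qdot: -1.1131 5.7904 3.1029 4.1928 -0.6033	p_ee: 0.5101 -0.3126 0.1041	trq: -10.1145 -11.0916 -1.9105 -2.4444 -1.4819
step 30	θ: 1.0994 1.7581 -0.3992 2.8308 2.7032	qdot: -0.8429 5.8146 2.5680 4.1701 -0.5286	p_ee: 0.4986 -0.3288 0.0820	trq: -10.9409 -12.6810 -1.5212 -2.3565 -1.2776
step 31	θ: 1.0886 1.8453 -0.3637 2.8930 2.6959	qdot: -0.6049 5.8130 2.1560 4.1345 -0.4456	p_ee: 0.4860 -0.3446 0.0596	trq: -11.6635 -13.8065 -1.2112 -2.1197 -1.1422
step 32	θ: 1.0810 1.9323 -0.3335 2.9546 2.6898	qdot: -0.4029 5.7851 1.8873 4.0869 -0.3771	p_ee: 0.4724 -0.3599 0.0373	trq: -12.1857 -14.5673 -0.9854 -1.7954 -1.0573
step 33	θ: 1.0763 2.0187 -0.3065 3.0157 2.6845	qdot: -0.2365 5.7259 1.7538 4.0370 -0.3379	p_ee: 0.4579 -0.3747 0.0152	trq: -12.3694 -15.0496 -0.8534 -1.4789 -1.0049
step 34	θ: 1.0738 2.1038 -0.2807 3.0761 2.6795	qdot: -0.1049 5.6289 1.7322 3.9942 -0.3351	p_ee: 0.4427 -0.3889 -0.0063
final θ (rad): 1.0738 2.1038 -0.2807 3.0761 2.6795
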